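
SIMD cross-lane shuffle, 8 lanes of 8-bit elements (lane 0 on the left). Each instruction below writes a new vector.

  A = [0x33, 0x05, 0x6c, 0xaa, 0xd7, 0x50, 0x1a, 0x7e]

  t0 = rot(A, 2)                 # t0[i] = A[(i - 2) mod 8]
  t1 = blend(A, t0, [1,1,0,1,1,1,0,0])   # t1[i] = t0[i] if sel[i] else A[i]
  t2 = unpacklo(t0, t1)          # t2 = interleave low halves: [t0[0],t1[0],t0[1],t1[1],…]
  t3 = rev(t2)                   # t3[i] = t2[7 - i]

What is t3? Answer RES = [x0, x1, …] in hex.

t0 = [0x1a, 0x7e, 0x33, 0x05, 0x6c, 0xaa, 0xd7, 0x50]
t1 = [0x1a, 0x7e, 0x6c, 0x05, 0x6c, 0xaa, 0x1a, 0x7e]
t2 = [0x1a, 0x1a, 0x7e, 0x7e, 0x33, 0x6c, 0x05, 0x05]
t3 = [0x05, 0x05, 0x6c, 0x33, 0x7e, 0x7e, 0x1a, 0x1a]

RES = [0x05, 0x05, 0x6c, 0x33, 0x7e, 0x7e, 0x1a, 0x1a]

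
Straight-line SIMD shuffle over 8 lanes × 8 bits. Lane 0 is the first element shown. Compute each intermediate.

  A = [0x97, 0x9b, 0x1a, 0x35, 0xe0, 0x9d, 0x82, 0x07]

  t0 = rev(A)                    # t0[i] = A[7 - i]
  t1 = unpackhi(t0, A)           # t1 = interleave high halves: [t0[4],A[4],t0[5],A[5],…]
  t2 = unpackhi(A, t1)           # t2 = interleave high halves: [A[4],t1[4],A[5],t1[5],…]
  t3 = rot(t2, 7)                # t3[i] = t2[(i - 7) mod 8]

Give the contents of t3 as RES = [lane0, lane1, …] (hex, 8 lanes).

RES = [ 0x9b  0x9d  0x82  0x82  0x97  0x07  0x07  0xe0 ]

→ t0 |07|82|9d|e0|35|1a|9b|97|
→ t1 |35|e0|1a|9d|9b|82|97|07|
→ t2 |e0|9b|9d|82|82|97|07|07|
→ t3 |9b|9d|82|82|97|07|07|e0|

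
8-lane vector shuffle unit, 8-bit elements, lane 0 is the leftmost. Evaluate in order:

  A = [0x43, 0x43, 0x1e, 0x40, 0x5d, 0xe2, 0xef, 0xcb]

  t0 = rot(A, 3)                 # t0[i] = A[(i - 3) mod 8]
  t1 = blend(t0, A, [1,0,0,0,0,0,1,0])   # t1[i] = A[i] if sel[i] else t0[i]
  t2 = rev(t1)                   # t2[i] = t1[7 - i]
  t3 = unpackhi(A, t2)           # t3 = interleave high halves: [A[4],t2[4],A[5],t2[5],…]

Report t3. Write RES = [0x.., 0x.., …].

RES = [ 0x5d  0x43  0xe2  0xcb  0xef  0xef  0xcb  0x43 ]

→ t0 |e2|ef|cb|43|43|1e|40|5d|
→ t1 |43|ef|cb|43|43|1e|ef|5d|
→ t2 |5d|ef|1e|43|43|cb|ef|43|
→ t3 |5d|43|e2|cb|ef|ef|cb|43|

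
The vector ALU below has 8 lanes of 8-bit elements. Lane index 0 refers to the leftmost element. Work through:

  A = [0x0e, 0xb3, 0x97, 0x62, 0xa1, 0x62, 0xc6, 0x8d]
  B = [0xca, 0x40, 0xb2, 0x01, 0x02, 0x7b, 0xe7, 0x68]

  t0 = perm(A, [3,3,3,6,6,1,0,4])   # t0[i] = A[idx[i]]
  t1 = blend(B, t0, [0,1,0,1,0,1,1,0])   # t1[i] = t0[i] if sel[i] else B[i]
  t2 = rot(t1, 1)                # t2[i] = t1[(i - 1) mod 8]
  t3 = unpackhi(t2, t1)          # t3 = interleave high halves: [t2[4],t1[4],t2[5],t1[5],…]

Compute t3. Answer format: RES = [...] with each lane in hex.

  t0: 62 62 62 c6 c6 b3 0e a1
  t1: ca 62 b2 c6 02 b3 0e 68
  t2: 68 ca 62 b2 c6 02 b3 0e
  t3: c6 02 02 b3 b3 0e 0e 68

RES = [ 0xc6  0x02  0x02  0xb3  0xb3  0x0e  0x0e  0x68 ]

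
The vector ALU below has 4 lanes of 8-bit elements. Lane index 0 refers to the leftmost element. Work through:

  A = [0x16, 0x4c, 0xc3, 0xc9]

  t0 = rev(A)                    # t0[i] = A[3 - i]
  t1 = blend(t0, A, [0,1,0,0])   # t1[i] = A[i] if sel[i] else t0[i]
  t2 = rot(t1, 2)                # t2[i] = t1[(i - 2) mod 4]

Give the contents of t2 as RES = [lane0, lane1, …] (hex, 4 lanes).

RES = [ 0x4c  0x16  0xc9  0x4c ]

  t0: c9 c3 4c 16
  t1: c9 4c 4c 16
  t2: 4c 16 c9 4c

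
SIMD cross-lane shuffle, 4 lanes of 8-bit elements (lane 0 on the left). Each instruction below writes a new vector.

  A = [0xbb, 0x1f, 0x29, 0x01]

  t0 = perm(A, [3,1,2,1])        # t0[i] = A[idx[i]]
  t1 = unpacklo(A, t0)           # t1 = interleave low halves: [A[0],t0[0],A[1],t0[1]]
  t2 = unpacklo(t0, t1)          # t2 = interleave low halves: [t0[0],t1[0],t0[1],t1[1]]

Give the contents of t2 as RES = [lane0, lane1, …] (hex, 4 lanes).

t0 = [0x01, 0x1f, 0x29, 0x1f]
t1 = [0xbb, 0x01, 0x1f, 0x1f]
t2 = [0x01, 0xbb, 0x1f, 0x01]

RES = [ 0x01  0xbb  0x1f  0x01 ]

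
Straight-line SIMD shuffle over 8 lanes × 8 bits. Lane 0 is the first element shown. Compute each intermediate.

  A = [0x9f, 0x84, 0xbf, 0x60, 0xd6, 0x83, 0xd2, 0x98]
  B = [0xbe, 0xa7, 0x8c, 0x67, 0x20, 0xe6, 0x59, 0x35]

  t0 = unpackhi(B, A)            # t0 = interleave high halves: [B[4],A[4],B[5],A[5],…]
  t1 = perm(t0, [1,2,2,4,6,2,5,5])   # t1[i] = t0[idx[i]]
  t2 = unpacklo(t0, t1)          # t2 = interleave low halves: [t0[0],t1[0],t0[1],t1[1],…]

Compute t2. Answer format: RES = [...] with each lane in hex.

t0 = [0x20, 0xd6, 0xe6, 0x83, 0x59, 0xd2, 0x35, 0x98]
t1 = [0xd6, 0xe6, 0xe6, 0x59, 0x35, 0xe6, 0xd2, 0xd2]
t2 = [0x20, 0xd6, 0xd6, 0xe6, 0xe6, 0xe6, 0x83, 0x59]

RES = [0x20, 0xd6, 0xd6, 0xe6, 0xe6, 0xe6, 0x83, 0x59]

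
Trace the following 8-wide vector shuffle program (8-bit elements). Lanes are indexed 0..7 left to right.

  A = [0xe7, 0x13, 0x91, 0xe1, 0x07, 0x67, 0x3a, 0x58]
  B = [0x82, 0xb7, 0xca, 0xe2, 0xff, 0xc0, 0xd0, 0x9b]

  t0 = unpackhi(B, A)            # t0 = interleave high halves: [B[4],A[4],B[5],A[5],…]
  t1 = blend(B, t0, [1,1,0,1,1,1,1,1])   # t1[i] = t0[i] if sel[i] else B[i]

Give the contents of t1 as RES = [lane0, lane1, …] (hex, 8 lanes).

RES = [0xff, 0x07, 0xca, 0x67, 0xd0, 0x3a, 0x9b, 0x58]

  t0: ff 07 c0 67 d0 3a 9b 58
  t1: ff 07 ca 67 d0 3a 9b 58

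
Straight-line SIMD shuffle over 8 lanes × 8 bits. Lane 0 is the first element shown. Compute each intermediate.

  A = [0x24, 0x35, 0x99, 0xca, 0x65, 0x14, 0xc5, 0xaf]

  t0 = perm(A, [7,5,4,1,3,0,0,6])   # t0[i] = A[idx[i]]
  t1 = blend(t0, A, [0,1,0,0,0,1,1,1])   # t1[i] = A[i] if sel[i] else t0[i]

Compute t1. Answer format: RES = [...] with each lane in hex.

RES = [0xaf, 0x35, 0x65, 0x35, 0xca, 0x14, 0xc5, 0xaf]

t0 = [0xaf, 0x14, 0x65, 0x35, 0xca, 0x24, 0x24, 0xc5]
t1 = [0xaf, 0x35, 0x65, 0x35, 0xca, 0x14, 0xc5, 0xaf]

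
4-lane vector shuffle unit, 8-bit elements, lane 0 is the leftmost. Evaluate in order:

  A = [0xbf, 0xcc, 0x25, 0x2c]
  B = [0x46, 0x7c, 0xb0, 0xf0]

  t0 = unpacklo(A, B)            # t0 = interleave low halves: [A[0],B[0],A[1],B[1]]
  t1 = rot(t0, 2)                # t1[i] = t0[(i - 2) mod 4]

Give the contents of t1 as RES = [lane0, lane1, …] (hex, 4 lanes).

RES = [0xcc, 0x7c, 0xbf, 0x46]

→ t0 |bf|46|cc|7c|
→ t1 |cc|7c|bf|46|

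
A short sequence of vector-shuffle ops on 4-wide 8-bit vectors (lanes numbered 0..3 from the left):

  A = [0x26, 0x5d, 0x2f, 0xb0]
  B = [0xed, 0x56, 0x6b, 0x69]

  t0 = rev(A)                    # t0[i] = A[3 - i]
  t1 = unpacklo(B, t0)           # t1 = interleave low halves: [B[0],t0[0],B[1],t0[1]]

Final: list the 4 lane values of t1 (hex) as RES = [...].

RES = [0xed, 0xb0, 0x56, 0x2f]

t0 = [0xb0, 0x2f, 0x5d, 0x26]
t1 = [0xed, 0xb0, 0x56, 0x2f]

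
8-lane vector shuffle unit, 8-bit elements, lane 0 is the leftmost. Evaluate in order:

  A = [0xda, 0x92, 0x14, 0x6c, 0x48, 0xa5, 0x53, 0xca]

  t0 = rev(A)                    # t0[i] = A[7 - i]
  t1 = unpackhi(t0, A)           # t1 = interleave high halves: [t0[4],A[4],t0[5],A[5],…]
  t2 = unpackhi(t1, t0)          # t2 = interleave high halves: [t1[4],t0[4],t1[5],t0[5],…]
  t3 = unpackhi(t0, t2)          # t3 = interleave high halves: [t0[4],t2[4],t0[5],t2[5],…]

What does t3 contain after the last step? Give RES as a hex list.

→ t0 |ca|53|a5|48|6c|14|92|da|
→ t1 |6c|48|14|a5|92|53|da|ca|
→ t2 |92|6c|53|14|da|92|ca|da|
→ t3 |6c|da|14|92|92|ca|da|da|

RES = [0x6c, 0xda, 0x14, 0x92, 0x92, 0xca, 0xda, 0xda]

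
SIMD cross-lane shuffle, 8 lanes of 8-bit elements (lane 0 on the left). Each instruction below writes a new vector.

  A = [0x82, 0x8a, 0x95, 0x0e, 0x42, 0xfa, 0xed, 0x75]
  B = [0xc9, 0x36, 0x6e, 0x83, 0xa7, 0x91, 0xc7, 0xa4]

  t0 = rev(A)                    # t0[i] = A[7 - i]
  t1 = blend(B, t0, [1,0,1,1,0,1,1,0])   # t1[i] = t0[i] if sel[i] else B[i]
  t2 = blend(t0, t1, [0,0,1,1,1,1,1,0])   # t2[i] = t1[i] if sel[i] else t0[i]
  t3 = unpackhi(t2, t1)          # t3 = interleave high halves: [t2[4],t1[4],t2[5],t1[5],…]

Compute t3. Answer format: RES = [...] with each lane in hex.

  t0: 75 ed fa 42 0e 95 8a 82
  t1: 75 36 fa 42 a7 95 8a a4
  t2: 75 ed fa 42 a7 95 8a 82
  t3: a7 a7 95 95 8a 8a 82 a4

RES = [0xa7, 0xa7, 0x95, 0x95, 0x8a, 0x8a, 0x82, 0xa4]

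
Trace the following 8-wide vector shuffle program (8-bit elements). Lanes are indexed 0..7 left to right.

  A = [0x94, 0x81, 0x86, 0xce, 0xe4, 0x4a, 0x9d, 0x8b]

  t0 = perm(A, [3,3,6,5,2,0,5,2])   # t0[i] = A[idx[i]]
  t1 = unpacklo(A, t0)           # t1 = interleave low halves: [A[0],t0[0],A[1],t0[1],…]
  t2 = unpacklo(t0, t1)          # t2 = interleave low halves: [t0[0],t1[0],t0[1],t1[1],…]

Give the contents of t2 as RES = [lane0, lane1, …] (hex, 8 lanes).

→ t0 |ce|ce|9d|4a|86|94|4a|86|
→ t1 |94|ce|81|ce|86|9d|ce|4a|
→ t2 |ce|94|ce|ce|9d|81|4a|ce|

RES = [0xce, 0x94, 0xce, 0xce, 0x9d, 0x81, 0x4a, 0xce]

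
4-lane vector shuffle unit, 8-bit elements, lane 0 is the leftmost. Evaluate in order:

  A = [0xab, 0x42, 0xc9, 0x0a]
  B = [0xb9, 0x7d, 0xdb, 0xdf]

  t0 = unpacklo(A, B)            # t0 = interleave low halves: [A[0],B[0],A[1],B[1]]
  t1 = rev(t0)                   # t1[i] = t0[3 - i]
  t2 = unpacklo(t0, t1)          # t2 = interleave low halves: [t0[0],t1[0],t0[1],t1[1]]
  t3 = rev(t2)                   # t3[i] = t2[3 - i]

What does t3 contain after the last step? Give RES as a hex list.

RES = [0x42, 0xb9, 0x7d, 0xab]

t0 = [0xab, 0xb9, 0x42, 0x7d]
t1 = [0x7d, 0x42, 0xb9, 0xab]
t2 = [0xab, 0x7d, 0xb9, 0x42]
t3 = [0x42, 0xb9, 0x7d, 0xab]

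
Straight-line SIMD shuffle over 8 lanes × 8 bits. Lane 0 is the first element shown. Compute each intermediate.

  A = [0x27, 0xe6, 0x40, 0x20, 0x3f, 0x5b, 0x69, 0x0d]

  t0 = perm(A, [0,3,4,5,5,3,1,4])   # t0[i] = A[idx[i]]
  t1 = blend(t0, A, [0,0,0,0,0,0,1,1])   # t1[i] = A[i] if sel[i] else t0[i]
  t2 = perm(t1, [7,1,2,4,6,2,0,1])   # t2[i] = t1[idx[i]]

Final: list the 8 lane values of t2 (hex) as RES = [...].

→ t0 |27|20|3f|5b|5b|20|e6|3f|
→ t1 |27|20|3f|5b|5b|20|69|0d|
→ t2 |0d|20|3f|5b|69|3f|27|20|

RES = [ 0x0d  0x20  0x3f  0x5b  0x69  0x3f  0x27  0x20 ]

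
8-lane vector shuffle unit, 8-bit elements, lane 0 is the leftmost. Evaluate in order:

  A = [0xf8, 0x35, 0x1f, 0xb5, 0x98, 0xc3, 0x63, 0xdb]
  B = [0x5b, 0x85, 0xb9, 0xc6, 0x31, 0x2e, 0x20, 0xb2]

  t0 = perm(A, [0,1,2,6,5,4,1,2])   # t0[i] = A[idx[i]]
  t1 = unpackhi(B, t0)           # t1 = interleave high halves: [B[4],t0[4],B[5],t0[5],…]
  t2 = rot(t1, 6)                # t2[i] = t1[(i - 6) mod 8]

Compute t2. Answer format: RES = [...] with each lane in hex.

  t0: f8 35 1f 63 c3 98 35 1f
  t1: 31 c3 2e 98 20 35 b2 1f
  t2: 2e 98 20 35 b2 1f 31 c3

RES = [ 0x2e  0x98  0x20  0x35  0xb2  0x1f  0x31  0xc3 ]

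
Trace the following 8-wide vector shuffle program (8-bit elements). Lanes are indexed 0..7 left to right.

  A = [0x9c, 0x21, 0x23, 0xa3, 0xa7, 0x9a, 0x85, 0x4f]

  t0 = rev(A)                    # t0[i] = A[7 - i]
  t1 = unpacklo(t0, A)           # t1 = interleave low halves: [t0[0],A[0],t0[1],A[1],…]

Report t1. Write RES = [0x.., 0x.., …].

RES = [0x4f, 0x9c, 0x85, 0x21, 0x9a, 0x23, 0xa7, 0xa3]

t0 = [0x4f, 0x85, 0x9a, 0xa7, 0xa3, 0x23, 0x21, 0x9c]
t1 = [0x4f, 0x9c, 0x85, 0x21, 0x9a, 0x23, 0xa7, 0xa3]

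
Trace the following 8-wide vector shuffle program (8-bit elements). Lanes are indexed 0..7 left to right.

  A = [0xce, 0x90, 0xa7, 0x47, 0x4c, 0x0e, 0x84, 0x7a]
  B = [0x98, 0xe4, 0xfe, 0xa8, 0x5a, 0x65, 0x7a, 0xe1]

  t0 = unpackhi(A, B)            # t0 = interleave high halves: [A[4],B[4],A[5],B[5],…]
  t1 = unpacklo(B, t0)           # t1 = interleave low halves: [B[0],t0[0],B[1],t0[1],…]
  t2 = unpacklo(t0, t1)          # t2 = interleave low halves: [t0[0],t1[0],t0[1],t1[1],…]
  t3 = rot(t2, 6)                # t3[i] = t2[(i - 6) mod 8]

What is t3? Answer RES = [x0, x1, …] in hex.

RES = [0x5a, 0x4c, 0x0e, 0xe4, 0x65, 0x5a, 0x4c, 0x98]

t0 = [0x4c, 0x5a, 0x0e, 0x65, 0x84, 0x7a, 0x7a, 0xe1]
t1 = [0x98, 0x4c, 0xe4, 0x5a, 0xfe, 0x0e, 0xa8, 0x65]
t2 = [0x4c, 0x98, 0x5a, 0x4c, 0x0e, 0xe4, 0x65, 0x5a]
t3 = [0x5a, 0x4c, 0x0e, 0xe4, 0x65, 0x5a, 0x4c, 0x98]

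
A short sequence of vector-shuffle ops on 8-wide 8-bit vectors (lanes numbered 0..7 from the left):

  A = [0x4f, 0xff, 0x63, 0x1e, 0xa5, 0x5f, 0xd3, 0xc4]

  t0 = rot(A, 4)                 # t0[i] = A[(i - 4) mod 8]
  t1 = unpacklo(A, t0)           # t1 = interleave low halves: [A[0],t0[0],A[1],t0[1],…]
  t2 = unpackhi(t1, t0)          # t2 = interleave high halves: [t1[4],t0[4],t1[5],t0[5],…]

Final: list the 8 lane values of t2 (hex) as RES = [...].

RES = [ 0x63  0x4f  0xd3  0xff  0x1e  0x63  0xc4  0x1e ]

→ t0 |a5|5f|d3|c4|4f|ff|63|1e|
→ t1 |4f|a5|ff|5f|63|d3|1e|c4|
→ t2 |63|4f|d3|ff|1e|63|c4|1e|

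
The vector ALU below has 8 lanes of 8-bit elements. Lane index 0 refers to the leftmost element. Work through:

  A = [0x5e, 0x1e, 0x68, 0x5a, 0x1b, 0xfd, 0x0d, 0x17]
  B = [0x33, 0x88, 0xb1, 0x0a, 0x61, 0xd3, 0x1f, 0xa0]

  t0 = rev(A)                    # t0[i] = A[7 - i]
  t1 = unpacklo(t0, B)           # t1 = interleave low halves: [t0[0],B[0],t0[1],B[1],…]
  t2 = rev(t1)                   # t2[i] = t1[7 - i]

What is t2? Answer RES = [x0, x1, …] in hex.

→ t0 |17|0d|fd|1b|5a|68|1e|5e|
→ t1 |17|33|0d|88|fd|b1|1b|0a|
→ t2 |0a|1b|b1|fd|88|0d|33|17|

RES = [ 0x0a  0x1b  0xb1  0xfd  0x88  0x0d  0x33  0x17 ]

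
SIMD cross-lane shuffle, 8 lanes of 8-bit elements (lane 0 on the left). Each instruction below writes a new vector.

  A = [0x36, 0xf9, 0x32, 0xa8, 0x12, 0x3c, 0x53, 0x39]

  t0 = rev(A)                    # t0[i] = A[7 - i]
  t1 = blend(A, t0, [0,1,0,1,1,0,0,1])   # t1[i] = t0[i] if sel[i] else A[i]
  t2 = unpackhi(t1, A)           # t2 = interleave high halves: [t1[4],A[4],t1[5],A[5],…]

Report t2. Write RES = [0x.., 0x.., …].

  t0: 39 53 3c 12 a8 32 f9 36
  t1: 36 53 32 12 a8 3c 53 36
  t2: a8 12 3c 3c 53 53 36 39

RES = [0xa8, 0x12, 0x3c, 0x3c, 0x53, 0x53, 0x36, 0x39]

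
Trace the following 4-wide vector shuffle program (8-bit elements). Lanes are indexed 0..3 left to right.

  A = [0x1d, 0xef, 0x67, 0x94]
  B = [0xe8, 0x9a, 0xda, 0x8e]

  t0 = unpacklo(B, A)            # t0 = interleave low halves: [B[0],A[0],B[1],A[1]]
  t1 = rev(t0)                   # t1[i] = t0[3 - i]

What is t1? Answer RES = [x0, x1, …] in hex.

RES = [ 0xef  0x9a  0x1d  0xe8 ]

t0 = [0xe8, 0x1d, 0x9a, 0xef]
t1 = [0xef, 0x9a, 0x1d, 0xe8]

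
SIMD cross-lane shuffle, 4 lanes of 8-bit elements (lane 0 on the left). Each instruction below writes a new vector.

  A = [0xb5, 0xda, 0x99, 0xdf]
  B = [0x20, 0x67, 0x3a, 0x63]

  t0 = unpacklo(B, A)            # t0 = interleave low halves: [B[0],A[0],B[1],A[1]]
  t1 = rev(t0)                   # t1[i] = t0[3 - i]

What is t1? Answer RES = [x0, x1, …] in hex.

RES = [ 0xda  0x67  0xb5  0x20 ]

→ t0 |20|b5|67|da|
→ t1 |da|67|b5|20|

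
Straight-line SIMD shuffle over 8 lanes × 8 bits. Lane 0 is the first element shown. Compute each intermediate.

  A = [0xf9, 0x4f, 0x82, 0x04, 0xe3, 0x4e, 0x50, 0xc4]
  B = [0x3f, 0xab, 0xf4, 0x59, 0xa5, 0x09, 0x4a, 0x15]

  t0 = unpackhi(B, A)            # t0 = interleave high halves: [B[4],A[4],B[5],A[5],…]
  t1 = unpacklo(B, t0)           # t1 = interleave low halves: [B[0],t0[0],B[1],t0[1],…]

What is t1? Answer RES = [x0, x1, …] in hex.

t0 = [0xa5, 0xe3, 0x09, 0x4e, 0x4a, 0x50, 0x15, 0xc4]
t1 = [0x3f, 0xa5, 0xab, 0xe3, 0xf4, 0x09, 0x59, 0x4e]

RES = [0x3f, 0xa5, 0xab, 0xe3, 0xf4, 0x09, 0x59, 0x4e]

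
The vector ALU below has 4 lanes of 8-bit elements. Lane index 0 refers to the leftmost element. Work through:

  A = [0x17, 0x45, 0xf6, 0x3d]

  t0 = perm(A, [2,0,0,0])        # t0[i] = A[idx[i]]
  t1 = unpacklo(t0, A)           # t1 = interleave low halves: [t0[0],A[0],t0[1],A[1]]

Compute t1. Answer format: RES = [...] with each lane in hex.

  t0: f6 17 17 17
  t1: f6 17 17 45

RES = [ 0xf6  0x17  0x17  0x45 ]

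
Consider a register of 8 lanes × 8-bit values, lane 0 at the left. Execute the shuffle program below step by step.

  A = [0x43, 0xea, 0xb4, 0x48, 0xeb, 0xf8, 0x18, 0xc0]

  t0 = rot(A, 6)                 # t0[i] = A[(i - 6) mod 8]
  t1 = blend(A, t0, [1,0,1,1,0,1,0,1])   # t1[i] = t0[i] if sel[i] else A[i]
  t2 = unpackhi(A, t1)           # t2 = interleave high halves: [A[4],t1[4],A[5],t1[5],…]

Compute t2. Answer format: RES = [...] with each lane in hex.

RES = [ 0xeb  0xeb  0xf8  0xc0  0x18  0x18  0xc0  0xea ]

t0 = [0xb4, 0x48, 0xeb, 0xf8, 0x18, 0xc0, 0x43, 0xea]
t1 = [0xb4, 0xea, 0xeb, 0xf8, 0xeb, 0xc0, 0x18, 0xea]
t2 = [0xeb, 0xeb, 0xf8, 0xc0, 0x18, 0x18, 0xc0, 0xea]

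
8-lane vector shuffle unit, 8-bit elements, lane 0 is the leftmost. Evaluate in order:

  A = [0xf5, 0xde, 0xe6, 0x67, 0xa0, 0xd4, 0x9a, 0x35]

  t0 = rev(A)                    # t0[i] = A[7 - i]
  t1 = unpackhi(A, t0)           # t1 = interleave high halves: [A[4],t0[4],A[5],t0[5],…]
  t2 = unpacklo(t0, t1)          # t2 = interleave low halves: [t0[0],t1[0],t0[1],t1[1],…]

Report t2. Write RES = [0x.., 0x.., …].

→ t0 |35|9a|d4|a0|67|e6|de|f5|
→ t1 |a0|67|d4|e6|9a|de|35|f5|
→ t2 |35|a0|9a|67|d4|d4|a0|e6|

RES = [0x35, 0xa0, 0x9a, 0x67, 0xd4, 0xd4, 0xa0, 0xe6]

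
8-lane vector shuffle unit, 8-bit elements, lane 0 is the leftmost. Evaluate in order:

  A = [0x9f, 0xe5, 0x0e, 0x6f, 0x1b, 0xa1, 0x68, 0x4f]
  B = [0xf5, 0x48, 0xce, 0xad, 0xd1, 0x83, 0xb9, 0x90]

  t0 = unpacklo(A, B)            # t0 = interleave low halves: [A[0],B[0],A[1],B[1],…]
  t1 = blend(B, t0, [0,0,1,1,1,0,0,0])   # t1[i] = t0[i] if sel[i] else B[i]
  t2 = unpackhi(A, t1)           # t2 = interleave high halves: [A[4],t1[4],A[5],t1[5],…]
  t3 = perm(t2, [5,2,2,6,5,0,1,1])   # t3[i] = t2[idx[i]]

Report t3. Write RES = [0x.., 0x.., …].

t0 = [0x9f, 0xf5, 0xe5, 0x48, 0x0e, 0xce, 0x6f, 0xad]
t1 = [0xf5, 0x48, 0xe5, 0x48, 0x0e, 0x83, 0xb9, 0x90]
t2 = [0x1b, 0x0e, 0xa1, 0x83, 0x68, 0xb9, 0x4f, 0x90]
t3 = [0xb9, 0xa1, 0xa1, 0x4f, 0xb9, 0x1b, 0x0e, 0x0e]

RES = [0xb9, 0xa1, 0xa1, 0x4f, 0xb9, 0x1b, 0x0e, 0x0e]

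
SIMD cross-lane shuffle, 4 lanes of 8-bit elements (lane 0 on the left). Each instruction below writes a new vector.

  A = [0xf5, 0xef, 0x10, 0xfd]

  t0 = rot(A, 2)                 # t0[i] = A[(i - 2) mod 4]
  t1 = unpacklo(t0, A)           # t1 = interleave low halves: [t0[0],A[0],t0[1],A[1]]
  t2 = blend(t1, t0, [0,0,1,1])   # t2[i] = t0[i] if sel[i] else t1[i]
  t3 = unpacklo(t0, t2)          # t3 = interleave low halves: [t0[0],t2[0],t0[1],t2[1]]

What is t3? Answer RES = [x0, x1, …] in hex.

RES = [0x10, 0x10, 0xfd, 0xf5]

→ t0 |10|fd|f5|ef|
→ t1 |10|f5|fd|ef|
→ t2 |10|f5|f5|ef|
→ t3 |10|10|fd|f5|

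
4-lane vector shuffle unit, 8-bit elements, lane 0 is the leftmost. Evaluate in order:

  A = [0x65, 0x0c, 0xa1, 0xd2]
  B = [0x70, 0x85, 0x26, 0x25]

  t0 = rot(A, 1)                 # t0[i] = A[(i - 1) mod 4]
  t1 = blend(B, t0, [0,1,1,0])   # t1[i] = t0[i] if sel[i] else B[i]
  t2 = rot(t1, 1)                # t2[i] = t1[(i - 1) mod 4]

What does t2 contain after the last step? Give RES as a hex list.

RES = [ 0x25  0x70  0x65  0x0c ]

t0 = [0xd2, 0x65, 0x0c, 0xa1]
t1 = [0x70, 0x65, 0x0c, 0x25]
t2 = [0x25, 0x70, 0x65, 0x0c]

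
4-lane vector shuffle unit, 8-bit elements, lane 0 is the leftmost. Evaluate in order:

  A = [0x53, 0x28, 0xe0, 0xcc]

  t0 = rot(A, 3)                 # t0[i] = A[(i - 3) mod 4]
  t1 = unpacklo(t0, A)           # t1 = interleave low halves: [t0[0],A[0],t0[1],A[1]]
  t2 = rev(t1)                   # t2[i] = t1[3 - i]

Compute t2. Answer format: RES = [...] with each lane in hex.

RES = [ 0x28  0xe0  0x53  0x28 ]

→ t0 |28|e0|cc|53|
→ t1 |28|53|e0|28|
→ t2 |28|e0|53|28|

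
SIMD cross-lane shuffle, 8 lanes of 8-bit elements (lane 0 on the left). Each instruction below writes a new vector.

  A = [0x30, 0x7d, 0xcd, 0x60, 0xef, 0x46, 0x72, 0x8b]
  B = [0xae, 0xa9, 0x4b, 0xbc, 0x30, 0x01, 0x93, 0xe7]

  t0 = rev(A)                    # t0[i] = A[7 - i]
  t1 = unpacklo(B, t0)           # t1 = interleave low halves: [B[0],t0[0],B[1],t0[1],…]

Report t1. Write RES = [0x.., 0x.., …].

RES = [0xae, 0x8b, 0xa9, 0x72, 0x4b, 0x46, 0xbc, 0xef]

→ t0 |8b|72|46|ef|60|cd|7d|30|
→ t1 |ae|8b|a9|72|4b|46|bc|ef|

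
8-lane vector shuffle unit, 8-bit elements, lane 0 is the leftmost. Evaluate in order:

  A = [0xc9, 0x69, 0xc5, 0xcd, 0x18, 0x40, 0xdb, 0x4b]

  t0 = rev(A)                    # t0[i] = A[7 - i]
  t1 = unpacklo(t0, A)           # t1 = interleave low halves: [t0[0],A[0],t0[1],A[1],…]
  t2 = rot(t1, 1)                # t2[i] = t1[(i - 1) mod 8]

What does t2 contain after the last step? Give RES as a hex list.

RES = [0xcd, 0x4b, 0xc9, 0xdb, 0x69, 0x40, 0xc5, 0x18]

→ t0 |4b|db|40|18|cd|c5|69|c9|
→ t1 |4b|c9|db|69|40|c5|18|cd|
→ t2 |cd|4b|c9|db|69|40|c5|18|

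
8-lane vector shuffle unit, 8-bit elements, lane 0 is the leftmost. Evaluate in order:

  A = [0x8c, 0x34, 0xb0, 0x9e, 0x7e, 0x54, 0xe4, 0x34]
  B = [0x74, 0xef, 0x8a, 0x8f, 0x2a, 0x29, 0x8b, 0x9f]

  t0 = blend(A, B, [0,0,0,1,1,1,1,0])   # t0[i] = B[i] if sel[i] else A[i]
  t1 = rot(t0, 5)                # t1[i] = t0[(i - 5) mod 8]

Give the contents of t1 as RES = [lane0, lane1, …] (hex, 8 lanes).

→ t0 |8c|34|b0|8f|2a|29|8b|34|
→ t1 |8f|2a|29|8b|34|8c|34|b0|

RES = [ 0x8f  0x2a  0x29  0x8b  0x34  0x8c  0x34  0xb0 ]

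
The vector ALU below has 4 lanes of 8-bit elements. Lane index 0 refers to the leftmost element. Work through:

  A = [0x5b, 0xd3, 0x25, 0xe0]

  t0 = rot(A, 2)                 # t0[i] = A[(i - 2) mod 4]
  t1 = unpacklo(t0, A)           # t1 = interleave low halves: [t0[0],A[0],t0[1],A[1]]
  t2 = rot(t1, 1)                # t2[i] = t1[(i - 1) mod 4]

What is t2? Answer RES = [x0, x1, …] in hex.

RES = [ 0xd3  0x25  0x5b  0xe0 ]

→ t0 |25|e0|5b|d3|
→ t1 |25|5b|e0|d3|
→ t2 |d3|25|5b|e0|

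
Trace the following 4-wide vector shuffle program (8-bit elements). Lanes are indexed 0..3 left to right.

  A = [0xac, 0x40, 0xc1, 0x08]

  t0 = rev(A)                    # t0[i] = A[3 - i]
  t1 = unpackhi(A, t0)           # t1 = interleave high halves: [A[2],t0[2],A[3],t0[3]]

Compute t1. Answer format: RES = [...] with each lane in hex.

RES = [ 0xc1  0x40  0x08  0xac ]

  t0: 08 c1 40 ac
  t1: c1 40 08 ac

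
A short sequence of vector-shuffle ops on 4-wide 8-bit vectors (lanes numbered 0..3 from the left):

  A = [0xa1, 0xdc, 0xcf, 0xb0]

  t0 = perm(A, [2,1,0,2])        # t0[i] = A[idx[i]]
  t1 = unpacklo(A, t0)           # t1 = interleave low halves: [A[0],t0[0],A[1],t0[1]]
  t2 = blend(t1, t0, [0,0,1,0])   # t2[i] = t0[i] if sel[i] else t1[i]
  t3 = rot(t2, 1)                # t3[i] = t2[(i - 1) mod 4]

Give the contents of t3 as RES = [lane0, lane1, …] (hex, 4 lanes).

→ t0 |cf|dc|a1|cf|
→ t1 |a1|cf|dc|dc|
→ t2 |a1|cf|a1|dc|
→ t3 |dc|a1|cf|a1|

RES = [0xdc, 0xa1, 0xcf, 0xa1]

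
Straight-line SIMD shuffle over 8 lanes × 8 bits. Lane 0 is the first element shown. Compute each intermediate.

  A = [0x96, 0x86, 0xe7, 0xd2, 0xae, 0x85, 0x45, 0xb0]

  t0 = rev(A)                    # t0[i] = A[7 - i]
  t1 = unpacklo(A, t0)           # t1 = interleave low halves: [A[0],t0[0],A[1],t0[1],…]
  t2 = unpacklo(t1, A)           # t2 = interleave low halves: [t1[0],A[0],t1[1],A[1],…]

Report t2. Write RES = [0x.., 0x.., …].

→ t0 |b0|45|85|ae|d2|e7|86|96|
→ t1 |96|b0|86|45|e7|85|d2|ae|
→ t2 |96|96|b0|86|86|e7|45|d2|

RES = [ 0x96  0x96  0xb0  0x86  0x86  0xe7  0x45  0xd2 ]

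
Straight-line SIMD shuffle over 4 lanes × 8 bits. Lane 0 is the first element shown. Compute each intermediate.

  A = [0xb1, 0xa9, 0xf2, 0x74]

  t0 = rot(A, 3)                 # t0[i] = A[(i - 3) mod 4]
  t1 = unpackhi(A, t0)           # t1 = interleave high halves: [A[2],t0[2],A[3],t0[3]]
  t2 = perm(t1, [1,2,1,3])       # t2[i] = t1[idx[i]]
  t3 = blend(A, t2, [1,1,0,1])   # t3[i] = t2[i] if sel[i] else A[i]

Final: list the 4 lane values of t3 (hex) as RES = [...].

  t0: a9 f2 74 b1
  t1: f2 74 74 b1
  t2: 74 74 74 b1
  t3: 74 74 f2 b1

RES = [ 0x74  0x74  0xf2  0xb1 ]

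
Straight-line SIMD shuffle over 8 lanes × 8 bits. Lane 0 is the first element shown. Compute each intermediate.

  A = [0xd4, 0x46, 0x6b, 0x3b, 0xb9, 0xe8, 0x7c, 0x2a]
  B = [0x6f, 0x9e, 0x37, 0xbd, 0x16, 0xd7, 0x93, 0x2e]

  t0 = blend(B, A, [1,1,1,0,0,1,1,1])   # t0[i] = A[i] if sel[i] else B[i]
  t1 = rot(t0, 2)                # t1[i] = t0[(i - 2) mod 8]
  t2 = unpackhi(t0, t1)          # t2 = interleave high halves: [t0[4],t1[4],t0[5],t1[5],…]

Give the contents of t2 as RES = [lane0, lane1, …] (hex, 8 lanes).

RES = [ 0x16  0x6b  0xe8  0xbd  0x7c  0x16  0x2a  0xe8 ]

→ t0 |d4|46|6b|bd|16|e8|7c|2a|
→ t1 |7c|2a|d4|46|6b|bd|16|e8|
→ t2 |16|6b|e8|bd|7c|16|2a|e8|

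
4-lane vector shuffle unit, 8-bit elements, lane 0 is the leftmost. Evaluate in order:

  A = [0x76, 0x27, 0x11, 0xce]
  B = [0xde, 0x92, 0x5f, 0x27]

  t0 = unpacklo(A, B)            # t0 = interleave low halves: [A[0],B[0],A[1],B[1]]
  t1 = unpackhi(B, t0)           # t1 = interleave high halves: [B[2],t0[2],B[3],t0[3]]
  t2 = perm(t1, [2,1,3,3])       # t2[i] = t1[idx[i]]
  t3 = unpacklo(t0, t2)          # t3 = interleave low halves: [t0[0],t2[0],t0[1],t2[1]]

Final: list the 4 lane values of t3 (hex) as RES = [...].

t0 = [0x76, 0xde, 0x27, 0x92]
t1 = [0x5f, 0x27, 0x27, 0x92]
t2 = [0x27, 0x27, 0x92, 0x92]
t3 = [0x76, 0x27, 0xde, 0x27]

RES = [ 0x76  0x27  0xde  0x27 ]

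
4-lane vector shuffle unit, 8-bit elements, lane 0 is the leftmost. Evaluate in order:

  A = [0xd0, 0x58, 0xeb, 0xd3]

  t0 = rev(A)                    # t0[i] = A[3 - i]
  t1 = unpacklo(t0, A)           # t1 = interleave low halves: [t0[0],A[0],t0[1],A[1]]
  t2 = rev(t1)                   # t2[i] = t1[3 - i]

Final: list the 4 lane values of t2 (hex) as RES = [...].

RES = [0x58, 0xeb, 0xd0, 0xd3]

→ t0 |d3|eb|58|d0|
→ t1 |d3|d0|eb|58|
→ t2 |58|eb|d0|d3|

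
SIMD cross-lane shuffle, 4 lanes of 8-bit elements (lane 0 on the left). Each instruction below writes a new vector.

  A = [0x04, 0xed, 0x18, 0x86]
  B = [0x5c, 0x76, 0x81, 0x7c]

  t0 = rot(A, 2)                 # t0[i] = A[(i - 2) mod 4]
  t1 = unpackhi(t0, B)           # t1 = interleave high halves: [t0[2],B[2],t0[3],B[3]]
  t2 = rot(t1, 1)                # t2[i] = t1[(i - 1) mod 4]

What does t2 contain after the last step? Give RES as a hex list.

t0 = [0x18, 0x86, 0x04, 0xed]
t1 = [0x04, 0x81, 0xed, 0x7c]
t2 = [0x7c, 0x04, 0x81, 0xed]

RES = [0x7c, 0x04, 0x81, 0xed]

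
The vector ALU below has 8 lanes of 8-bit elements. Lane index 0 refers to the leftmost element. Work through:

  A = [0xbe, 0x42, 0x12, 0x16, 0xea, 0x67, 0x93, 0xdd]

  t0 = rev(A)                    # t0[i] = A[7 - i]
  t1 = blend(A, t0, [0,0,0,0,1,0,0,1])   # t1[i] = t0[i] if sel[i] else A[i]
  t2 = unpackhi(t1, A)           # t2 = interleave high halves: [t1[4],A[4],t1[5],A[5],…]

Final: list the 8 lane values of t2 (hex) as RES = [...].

→ t0 |dd|93|67|ea|16|12|42|be|
→ t1 |be|42|12|16|16|67|93|be|
→ t2 |16|ea|67|67|93|93|be|dd|

RES = [ 0x16  0xea  0x67  0x67  0x93  0x93  0xbe  0xdd ]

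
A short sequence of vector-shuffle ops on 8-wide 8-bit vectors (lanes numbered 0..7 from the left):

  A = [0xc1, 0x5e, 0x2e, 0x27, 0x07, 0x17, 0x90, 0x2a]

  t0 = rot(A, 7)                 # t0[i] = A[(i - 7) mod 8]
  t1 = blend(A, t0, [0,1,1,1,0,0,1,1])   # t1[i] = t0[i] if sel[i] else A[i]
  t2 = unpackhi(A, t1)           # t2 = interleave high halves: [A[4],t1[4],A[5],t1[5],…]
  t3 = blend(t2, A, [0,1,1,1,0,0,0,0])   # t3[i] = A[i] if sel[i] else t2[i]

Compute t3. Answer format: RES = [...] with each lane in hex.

RES = [ 0x07  0x5e  0x2e  0x27  0x90  0x2a  0x2a  0xc1 ]

  t0: 5e 2e 27 07 17 90 2a c1
  t1: c1 2e 27 07 07 17 2a c1
  t2: 07 07 17 17 90 2a 2a c1
  t3: 07 5e 2e 27 90 2a 2a c1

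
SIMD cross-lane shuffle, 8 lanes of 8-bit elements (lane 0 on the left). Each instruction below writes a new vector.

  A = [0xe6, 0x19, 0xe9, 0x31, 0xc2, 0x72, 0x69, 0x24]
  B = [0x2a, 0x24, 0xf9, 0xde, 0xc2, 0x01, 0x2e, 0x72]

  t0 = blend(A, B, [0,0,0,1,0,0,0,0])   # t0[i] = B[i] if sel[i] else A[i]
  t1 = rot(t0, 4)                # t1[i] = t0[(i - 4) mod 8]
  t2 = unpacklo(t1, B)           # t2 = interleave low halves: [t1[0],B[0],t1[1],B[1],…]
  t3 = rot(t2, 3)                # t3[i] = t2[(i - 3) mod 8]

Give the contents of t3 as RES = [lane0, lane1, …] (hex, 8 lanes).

  t0: e6 19 e9 de c2 72 69 24
  t1: c2 72 69 24 e6 19 e9 de
  t2: c2 2a 72 24 69 f9 24 de
  t3: f9 24 de c2 2a 72 24 69

RES = [0xf9, 0x24, 0xde, 0xc2, 0x2a, 0x72, 0x24, 0x69]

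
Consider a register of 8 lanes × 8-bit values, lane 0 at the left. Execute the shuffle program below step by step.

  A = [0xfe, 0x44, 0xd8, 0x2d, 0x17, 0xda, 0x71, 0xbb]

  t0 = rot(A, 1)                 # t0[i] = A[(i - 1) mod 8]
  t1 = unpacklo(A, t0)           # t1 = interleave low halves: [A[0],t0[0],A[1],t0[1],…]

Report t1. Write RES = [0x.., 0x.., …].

  t0: bb fe 44 d8 2d 17 da 71
  t1: fe bb 44 fe d8 44 2d d8

RES = [ 0xfe  0xbb  0x44  0xfe  0xd8  0x44  0x2d  0xd8 ]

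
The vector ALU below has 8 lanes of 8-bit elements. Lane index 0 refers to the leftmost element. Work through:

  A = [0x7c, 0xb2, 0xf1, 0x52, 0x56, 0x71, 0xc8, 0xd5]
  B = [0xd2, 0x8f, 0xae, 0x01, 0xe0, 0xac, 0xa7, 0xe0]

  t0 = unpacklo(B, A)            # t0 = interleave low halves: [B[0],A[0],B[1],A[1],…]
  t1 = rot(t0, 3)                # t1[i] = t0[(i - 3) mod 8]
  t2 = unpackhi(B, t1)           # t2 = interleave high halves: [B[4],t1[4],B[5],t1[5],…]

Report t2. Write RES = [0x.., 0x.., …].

RES = [ 0xe0  0x7c  0xac  0x8f  0xa7  0xb2  0xe0  0xae ]

→ t0 |d2|7c|8f|b2|ae|f1|01|52|
→ t1 |f1|01|52|d2|7c|8f|b2|ae|
→ t2 |e0|7c|ac|8f|a7|b2|e0|ae|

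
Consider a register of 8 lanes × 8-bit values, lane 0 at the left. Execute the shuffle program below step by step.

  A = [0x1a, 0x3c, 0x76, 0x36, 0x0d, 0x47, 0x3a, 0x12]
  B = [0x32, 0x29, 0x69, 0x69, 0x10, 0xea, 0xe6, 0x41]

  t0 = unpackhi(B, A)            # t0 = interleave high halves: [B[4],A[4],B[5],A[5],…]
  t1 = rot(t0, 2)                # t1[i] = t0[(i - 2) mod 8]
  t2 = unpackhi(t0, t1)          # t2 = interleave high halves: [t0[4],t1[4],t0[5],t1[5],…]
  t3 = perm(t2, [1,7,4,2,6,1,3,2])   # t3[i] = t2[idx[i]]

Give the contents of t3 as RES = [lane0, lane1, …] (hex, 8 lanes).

→ t0 |10|0d|ea|47|e6|3a|41|12|
→ t1 |41|12|10|0d|ea|47|e6|3a|
→ t2 |e6|ea|3a|47|41|e6|12|3a|
→ t3 |ea|3a|41|3a|12|ea|47|3a|

RES = [ 0xea  0x3a  0x41  0x3a  0x12  0xea  0x47  0x3a ]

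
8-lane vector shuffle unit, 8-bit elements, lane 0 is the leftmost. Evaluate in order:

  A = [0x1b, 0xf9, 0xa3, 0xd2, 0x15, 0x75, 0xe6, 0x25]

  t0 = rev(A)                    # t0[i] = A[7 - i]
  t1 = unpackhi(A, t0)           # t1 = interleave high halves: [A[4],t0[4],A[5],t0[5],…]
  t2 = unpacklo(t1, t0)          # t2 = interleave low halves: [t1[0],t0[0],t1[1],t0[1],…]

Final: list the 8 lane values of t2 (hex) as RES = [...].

RES = [ 0x15  0x25  0xd2  0xe6  0x75  0x75  0xa3  0x15 ]

  t0: 25 e6 75 15 d2 a3 f9 1b
  t1: 15 d2 75 a3 e6 f9 25 1b
  t2: 15 25 d2 e6 75 75 a3 15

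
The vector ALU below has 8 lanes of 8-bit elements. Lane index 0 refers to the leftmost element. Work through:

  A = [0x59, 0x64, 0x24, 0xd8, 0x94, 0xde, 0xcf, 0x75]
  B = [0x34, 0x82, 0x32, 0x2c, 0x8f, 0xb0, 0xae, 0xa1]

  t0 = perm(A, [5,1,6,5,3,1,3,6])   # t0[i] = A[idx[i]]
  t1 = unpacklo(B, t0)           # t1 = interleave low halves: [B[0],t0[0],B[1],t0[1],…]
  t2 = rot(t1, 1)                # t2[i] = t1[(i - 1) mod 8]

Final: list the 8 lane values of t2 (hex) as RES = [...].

RES = [ 0xde  0x34  0xde  0x82  0x64  0x32  0xcf  0x2c ]

t0 = [0xde, 0x64, 0xcf, 0xde, 0xd8, 0x64, 0xd8, 0xcf]
t1 = [0x34, 0xde, 0x82, 0x64, 0x32, 0xcf, 0x2c, 0xde]
t2 = [0xde, 0x34, 0xde, 0x82, 0x64, 0x32, 0xcf, 0x2c]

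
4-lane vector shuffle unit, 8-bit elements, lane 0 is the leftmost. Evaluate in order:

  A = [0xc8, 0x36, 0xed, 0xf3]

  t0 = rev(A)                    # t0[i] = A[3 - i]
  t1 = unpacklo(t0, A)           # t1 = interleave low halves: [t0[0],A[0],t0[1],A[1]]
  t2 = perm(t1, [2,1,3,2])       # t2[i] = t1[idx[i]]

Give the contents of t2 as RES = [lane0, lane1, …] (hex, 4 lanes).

RES = [0xed, 0xc8, 0x36, 0xed]

→ t0 |f3|ed|36|c8|
→ t1 |f3|c8|ed|36|
→ t2 |ed|c8|36|ed|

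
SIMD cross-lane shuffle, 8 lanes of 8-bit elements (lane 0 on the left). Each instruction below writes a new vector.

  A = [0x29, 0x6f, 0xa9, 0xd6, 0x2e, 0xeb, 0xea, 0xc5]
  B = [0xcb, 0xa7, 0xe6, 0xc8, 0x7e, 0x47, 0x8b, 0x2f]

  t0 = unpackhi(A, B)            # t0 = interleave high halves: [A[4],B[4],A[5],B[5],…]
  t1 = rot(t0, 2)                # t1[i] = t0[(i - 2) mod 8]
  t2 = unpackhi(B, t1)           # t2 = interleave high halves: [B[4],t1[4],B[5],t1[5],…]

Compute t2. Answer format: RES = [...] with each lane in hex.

RES = [0x7e, 0xeb, 0x47, 0x47, 0x8b, 0xea, 0x2f, 0x8b]

t0 = [0x2e, 0x7e, 0xeb, 0x47, 0xea, 0x8b, 0xc5, 0x2f]
t1 = [0xc5, 0x2f, 0x2e, 0x7e, 0xeb, 0x47, 0xea, 0x8b]
t2 = [0x7e, 0xeb, 0x47, 0x47, 0x8b, 0xea, 0x2f, 0x8b]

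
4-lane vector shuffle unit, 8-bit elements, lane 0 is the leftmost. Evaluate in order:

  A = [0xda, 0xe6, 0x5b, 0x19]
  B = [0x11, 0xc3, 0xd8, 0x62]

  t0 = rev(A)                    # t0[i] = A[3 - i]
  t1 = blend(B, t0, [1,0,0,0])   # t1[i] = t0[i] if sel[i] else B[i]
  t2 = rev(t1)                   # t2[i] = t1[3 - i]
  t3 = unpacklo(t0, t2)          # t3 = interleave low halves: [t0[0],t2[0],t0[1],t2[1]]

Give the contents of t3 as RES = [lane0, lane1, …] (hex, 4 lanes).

t0 = [0x19, 0x5b, 0xe6, 0xda]
t1 = [0x19, 0xc3, 0xd8, 0x62]
t2 = [0x62, 0xd8, 0xc3, 0x19]
t3 = [0x19, 0x62, 0x5b, 0xd8]

RES = [0x19, 0x62, 0x5b, 0xd8]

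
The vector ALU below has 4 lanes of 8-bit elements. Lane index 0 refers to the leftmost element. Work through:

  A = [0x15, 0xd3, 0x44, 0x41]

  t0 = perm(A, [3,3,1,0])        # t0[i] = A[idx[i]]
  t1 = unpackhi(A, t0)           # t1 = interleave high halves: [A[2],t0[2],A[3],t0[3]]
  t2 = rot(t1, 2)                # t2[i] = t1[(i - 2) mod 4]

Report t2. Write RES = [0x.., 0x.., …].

t0 = [0x41, 0x41, 0xd3, 0x15]
t1 = [0x44, 0xd3, 0x41, 0x15]
t2 = [0x41, 0x15, 0x44, 0xd3]

RES = [0x41, 0x15, 0x44, 0xd3]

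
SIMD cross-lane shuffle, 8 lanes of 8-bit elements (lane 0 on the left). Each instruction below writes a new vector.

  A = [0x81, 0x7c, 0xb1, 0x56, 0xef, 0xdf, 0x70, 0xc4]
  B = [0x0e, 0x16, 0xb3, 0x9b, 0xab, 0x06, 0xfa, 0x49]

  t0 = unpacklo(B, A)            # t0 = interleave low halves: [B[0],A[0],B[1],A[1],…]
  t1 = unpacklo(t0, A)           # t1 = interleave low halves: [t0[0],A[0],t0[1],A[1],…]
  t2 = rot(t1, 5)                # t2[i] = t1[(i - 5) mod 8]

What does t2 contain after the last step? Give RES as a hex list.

→ t0 |0e|81|16|7c|b3|b1|9b|56|
→ t1 |0e|81|81|7c|16|b1|7c|56|
→ t2 |7c|16|b1|7c|56|0e|81|81|

RES = [ 0x7c  0x16  0xb1  0x7c  0x56  0x0e  0x81  0x81 ]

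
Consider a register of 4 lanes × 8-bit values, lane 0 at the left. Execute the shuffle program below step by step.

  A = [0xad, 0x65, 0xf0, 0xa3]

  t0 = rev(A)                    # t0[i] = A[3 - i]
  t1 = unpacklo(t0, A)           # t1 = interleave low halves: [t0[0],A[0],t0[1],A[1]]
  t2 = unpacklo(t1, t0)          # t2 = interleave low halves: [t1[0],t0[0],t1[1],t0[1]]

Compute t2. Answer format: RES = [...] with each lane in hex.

RES = [ 0xa3  0xa3  0xad  0xf0 ]

→ t0 |a3|f0|65|ad|
→ t1 |a3|ad|f0|65|
→ t2 |a3|a3|ad|f0|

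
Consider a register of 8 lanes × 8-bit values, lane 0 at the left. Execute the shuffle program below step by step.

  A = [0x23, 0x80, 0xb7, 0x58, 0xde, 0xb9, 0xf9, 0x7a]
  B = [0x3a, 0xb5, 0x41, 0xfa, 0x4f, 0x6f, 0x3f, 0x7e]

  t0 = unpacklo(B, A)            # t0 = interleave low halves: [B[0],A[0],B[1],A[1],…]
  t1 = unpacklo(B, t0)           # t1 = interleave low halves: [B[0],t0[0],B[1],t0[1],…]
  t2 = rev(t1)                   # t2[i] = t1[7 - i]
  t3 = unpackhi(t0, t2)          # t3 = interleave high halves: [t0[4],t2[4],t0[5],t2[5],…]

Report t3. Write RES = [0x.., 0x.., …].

RES = [ 0x41  0x23  0xb7  0xb5  0xfa  0x3a  0x58  0x3a ]

  t0: 3a 23 b5 80 41 b7 fa 58
  t1: 3a 3a b5 23 41 b5 fa 80
  t2: 80 fa b5 41 23 b5 3a 3a
  t3: 41 23 b7 b5 fa 3a 58 3a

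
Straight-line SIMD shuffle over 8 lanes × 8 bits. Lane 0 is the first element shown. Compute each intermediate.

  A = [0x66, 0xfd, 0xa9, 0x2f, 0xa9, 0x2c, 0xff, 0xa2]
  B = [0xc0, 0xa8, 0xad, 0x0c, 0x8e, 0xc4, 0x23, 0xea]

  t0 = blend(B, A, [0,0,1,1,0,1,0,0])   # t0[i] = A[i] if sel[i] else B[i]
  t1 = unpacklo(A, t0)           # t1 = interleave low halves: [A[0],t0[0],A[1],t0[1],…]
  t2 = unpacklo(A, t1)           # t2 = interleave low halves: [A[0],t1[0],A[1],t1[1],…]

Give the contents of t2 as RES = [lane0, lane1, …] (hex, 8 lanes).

RES = [0x66, 0x66, 0xfd, 0xc0, 0xa9, 0xfd, 0x2f, 0xa8]

  t0: c0 a8 a9 2f 8e 2c 23 ea
  t1: 66 c0 fd a8 a9 a9 2f 2f
  t2: 66 66 fd c0 a9 fd 2f a8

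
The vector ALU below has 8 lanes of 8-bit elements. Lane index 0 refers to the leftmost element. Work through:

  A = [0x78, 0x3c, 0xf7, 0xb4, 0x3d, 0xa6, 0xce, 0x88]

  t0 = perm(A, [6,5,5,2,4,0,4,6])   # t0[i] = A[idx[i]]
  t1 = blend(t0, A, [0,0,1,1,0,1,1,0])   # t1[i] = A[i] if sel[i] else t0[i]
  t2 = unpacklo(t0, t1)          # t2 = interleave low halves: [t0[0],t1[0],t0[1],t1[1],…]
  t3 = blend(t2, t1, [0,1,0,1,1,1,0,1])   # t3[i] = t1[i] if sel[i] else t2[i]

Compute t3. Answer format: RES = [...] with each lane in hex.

RES = [ 0xce  0xa6  0xa6  0xb4  0x3d  0xa6  0xf7  0xce ]

→ t0 |ce|a6|a6|f7|3d|78|3d|ce|
→ t1 |ce|a6|f7|b4|3d|a6|ce|ce|
→ t2 |ce|ce|a6|a6|a6|f7|f7|b4|
→ t3 |ce|a6|a6|b4|3d|a6|f7|ce|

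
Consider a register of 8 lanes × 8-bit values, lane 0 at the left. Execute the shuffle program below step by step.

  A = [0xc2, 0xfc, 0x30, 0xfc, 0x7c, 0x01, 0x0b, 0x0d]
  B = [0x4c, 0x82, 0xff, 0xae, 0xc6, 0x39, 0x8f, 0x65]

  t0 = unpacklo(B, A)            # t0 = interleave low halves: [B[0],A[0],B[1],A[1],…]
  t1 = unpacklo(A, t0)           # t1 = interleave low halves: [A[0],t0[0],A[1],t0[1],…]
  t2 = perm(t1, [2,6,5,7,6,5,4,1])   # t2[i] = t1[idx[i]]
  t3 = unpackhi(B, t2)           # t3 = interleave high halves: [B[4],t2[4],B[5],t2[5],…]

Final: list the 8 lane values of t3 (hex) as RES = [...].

RES = [ 0xc6  0xfc  0x39  0x82  0x8f  0x30  0x65  0x4c ]

→ t0 |4c|c2|82|fc|ff|30|ae|fc|
→ t1 |c2|4c|fc|c2|30|82|fc|fc|
→ t2 |fc|fc|82|fc|fc|82|30|4c|
→ t3 |c6|fc|39|82|8f|30|65|4c|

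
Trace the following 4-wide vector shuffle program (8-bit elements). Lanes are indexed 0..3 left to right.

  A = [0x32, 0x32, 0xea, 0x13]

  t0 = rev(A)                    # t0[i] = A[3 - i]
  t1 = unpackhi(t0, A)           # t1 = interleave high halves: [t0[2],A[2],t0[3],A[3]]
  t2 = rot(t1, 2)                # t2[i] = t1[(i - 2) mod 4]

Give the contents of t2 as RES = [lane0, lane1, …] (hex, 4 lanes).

RES = [0x32, 0x13, 0x32, 0xea]

  t0: 13 ea 32 32
  t1: 32 ea 32 13
  t2: 32 13 32 ea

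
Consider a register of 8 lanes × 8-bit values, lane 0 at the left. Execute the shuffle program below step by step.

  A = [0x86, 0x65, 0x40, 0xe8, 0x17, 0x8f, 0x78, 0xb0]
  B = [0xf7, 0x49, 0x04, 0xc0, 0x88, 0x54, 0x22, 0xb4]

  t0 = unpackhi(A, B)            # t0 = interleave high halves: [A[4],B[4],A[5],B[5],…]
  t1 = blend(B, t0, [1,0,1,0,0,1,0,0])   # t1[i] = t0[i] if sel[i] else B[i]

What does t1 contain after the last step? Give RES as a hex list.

→ t0 |17|88|8f|54|78|22|b0|b4|
→ t1 |17|49|8f|c0|88|22|22|b4|

RES = [0x17, 0x49, 0x8f, 0xc0, 0x88, 0x22, 0x22, 0xb4]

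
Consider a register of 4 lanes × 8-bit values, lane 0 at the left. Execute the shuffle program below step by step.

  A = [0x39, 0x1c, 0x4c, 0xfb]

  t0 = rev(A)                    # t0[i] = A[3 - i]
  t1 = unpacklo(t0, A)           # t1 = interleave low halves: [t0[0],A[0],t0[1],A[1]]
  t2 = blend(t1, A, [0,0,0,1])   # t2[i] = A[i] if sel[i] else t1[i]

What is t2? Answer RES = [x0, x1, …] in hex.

RES = [0xfb, 0x39, 0x4c, 0xfb]

→ t0 |fb|4c|1c|39|
→ t1 |fb|39|4c|1c|
→ t2 |fb|39|4c|fb|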